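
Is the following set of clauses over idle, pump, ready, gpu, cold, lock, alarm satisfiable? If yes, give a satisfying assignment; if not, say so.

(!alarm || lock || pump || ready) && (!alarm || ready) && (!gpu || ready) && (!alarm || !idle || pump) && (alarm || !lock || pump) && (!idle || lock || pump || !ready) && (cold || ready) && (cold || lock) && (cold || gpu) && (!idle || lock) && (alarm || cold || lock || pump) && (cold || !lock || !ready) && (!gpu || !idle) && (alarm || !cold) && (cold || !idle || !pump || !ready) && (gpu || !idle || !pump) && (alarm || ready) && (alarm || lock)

idle=F, pump=F, ready=T, gpu=F, cold=T, lock=T, alarm=T

Set idle = False.
Set pump = False.
Set ready = True.
Set gpu = False.
  then (cold || gpu) forces cold = True.
  then (alarm || !cold) forces alarm = True.
Set lock = True.
All clauses satisfied.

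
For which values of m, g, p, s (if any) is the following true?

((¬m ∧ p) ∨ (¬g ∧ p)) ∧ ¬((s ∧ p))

m = True, g = False, p = True, s = False

  (¬m ∧ p) ∨ (¬g ∧ p) = True
    ¬m ∧ p = False
      ¬m = False
    ¬g ∧ p = True
      ¬g = True
  ¬((s ∧ p)) = True
    s ∧ p = False
Both conjuncts True, so the formula holds.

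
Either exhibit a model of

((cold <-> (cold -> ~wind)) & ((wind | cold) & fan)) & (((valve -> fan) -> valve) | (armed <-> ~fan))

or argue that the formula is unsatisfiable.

fan = True, valve = True, armed = True, wind = False, cold = True

  (cold <-> (cold -> ~wind)) & ((wind | cold) & fan) = True
    cold <-> (cold -> ~wind) = True
      cold -> ~wind = True
        ~wind = True
    (wind | cold) & fan = True
      wind | cold = True
  ((valve -> fan) -> valve) | (armed <-> ~fan) = True
    (valve -> fan) -> valve = True
      valve -> fan = True
    armed <-> ~fan = False
      ~fan = False
Both conjuncts True, so the formula holds.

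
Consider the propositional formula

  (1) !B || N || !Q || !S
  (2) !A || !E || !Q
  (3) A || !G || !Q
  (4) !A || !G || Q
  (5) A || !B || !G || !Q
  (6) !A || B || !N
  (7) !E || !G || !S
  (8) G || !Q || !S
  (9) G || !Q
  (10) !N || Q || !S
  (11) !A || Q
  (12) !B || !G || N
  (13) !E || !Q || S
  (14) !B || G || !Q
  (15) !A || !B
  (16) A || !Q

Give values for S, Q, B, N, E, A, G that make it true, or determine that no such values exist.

Set S = False.
Set Q = False.
  then (!A || Q) forces A = False.
Set B = True.
Set N = True.
Set E = True.
Set G = True.
All clauses satisfied.

S = False; Q = False; B = True; N = True; E = True; A = False; G = True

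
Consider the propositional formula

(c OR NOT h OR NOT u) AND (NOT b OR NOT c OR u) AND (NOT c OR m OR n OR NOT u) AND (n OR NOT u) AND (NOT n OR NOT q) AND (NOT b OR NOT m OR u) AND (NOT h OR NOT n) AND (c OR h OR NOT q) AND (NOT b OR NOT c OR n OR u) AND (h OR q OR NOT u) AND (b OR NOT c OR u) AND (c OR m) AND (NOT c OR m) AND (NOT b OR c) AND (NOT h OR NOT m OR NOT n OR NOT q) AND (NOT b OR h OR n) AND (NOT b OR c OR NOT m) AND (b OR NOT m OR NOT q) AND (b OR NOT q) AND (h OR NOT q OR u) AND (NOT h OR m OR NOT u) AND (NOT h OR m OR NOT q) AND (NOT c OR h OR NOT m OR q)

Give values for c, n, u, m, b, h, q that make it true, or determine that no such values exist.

c: False; n: True; u: False; m: True; b: False; h: False; q: False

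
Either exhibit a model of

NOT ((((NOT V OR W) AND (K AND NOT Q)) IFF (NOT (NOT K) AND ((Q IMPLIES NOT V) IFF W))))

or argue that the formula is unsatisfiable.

W = False; V = True; K = True; Q = True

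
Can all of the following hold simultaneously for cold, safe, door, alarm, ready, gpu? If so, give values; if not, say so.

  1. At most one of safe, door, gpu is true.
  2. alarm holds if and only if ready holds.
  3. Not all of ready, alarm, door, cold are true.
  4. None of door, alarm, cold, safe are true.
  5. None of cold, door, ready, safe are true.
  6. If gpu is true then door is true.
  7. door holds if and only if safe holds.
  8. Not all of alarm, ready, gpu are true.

cold=F; safe=F; door=F; alarm=F; ready=F; gpu=F

  (1) {safe, door, gpu}: 0 true — at most one ✓
  (2) alarm=F, ready=F — same ✓
  (3) {ready, alarm, door, cold}: 0/4 true — not all ✓
  (4) {door, alarm, cold, safe}: 0 true — none ✓
  (5) {cold, door, ready, safe}: 0 true — none ✓
  (6) gpu=F ⇒ door: vacuous ✓
  (7) door=F, safe=F — same ✓
  (8) {alarm, ready, gpu}: 0/3 true — not all ✓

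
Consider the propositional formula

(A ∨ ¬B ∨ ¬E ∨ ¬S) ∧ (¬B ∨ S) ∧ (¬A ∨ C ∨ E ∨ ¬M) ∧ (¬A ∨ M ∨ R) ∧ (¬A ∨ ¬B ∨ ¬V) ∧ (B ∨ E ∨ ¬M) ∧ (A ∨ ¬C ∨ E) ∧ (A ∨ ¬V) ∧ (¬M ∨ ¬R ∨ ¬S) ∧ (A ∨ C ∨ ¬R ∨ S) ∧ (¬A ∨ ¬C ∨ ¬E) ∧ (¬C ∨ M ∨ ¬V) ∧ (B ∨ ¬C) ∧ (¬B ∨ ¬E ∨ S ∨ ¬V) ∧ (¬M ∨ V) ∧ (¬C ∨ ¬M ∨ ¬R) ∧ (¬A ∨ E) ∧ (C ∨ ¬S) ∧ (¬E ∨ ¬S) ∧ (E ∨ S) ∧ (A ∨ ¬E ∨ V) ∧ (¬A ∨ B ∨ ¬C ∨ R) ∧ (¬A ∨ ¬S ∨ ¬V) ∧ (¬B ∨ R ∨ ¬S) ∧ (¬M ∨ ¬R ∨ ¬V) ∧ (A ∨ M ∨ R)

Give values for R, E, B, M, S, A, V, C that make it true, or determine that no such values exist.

Set R = False.
Set E = True.
  then (¬E ∨ ¬S) forces S = False.
  then (¬B ∨ S) forces B = False.
  then (B ∨ ¬C) forces C = False.
Set M = True.
  then (¬M ∨ V) forces V = True.
  then (A ∨ ¬V) forces A = True.
All clauses satisfied.

R = False; E = True; B = False; M = True; S = False; A = True; V = True; C = False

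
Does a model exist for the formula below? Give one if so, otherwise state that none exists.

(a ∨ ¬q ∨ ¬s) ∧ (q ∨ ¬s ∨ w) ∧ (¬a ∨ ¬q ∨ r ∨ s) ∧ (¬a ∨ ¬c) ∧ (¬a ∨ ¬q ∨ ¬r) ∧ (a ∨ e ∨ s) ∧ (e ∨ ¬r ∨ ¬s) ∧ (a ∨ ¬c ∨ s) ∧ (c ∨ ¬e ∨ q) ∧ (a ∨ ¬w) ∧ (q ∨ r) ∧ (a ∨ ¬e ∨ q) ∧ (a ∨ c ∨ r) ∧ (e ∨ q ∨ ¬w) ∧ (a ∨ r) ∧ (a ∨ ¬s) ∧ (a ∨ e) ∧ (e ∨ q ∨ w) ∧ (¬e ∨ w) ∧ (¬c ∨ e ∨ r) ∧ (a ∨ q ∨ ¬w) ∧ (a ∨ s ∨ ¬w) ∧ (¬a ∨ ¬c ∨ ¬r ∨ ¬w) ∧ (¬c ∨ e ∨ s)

Set s = True.
  then (a ∨ ¬s) forces a = True.
  then (¬a ∨ ¬c) forces c = False.
Set w = True.
Try r = True:
  (¬a ∨ ¬q ∨ ¬r) forces q = False.
  (e ∨ ¬r ∨ ¬s) forces e = True.
  clause (c ∨ ¬e ∨ q) is falsified — backtrack.
So r = False.
  then (q ∨ r) forces q = True.
Set e = True.
All clauses satisfied.

s = True, w = True, r = False, q = True, a = True, e = True, c = False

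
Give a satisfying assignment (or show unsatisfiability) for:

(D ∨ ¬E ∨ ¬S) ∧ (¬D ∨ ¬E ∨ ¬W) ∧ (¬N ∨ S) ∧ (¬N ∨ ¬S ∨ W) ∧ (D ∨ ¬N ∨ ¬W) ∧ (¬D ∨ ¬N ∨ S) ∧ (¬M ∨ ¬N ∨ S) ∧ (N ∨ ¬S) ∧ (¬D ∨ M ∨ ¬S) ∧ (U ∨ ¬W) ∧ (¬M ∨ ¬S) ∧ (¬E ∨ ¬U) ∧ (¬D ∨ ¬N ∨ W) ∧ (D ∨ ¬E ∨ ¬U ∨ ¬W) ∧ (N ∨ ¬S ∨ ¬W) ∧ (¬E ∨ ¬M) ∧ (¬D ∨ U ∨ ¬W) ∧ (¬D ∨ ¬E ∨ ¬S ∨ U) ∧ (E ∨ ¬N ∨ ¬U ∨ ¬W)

N = False, E = True, U = False, S = False, W = False, M = False, D = True

Set N = False.
  then (N ∨ ¬S) forces S = False.
Set E = True.
  then (¬E ∨ ¬U) forces U = False.
  then (¬E ∨ ¬M) forces M = False.
  then (U ∨ ¬W) forces W = False.
Set D = True.
All clauses satisfied.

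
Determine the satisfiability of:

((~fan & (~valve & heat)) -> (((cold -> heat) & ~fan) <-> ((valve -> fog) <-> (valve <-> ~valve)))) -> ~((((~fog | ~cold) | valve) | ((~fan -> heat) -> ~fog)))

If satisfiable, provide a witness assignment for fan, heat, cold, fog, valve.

fan = False; heat = True; cold = False; fog = False; valve = False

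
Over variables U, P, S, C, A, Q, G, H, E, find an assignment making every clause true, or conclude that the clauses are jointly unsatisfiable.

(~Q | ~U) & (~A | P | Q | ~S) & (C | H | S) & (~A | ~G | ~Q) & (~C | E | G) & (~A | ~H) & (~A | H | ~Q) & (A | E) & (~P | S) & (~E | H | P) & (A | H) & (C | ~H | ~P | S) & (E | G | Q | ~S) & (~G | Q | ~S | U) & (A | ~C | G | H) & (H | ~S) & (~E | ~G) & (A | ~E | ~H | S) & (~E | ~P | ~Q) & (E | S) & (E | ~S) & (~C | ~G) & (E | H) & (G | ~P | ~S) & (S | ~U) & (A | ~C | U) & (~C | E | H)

U = False; P = False; S = True; C = False; A = False; Q = True; G = False; H = True; E = True

Set U = False.
Set P = False.
Try S = False:
  (E | S) forces E = True.
  (~E | H | P) forces H = True.
  (~A | ~H) forces A = False.
  clause (A | ~E | ~H | S) is falsified — backtrack.
So S = True.
  then (H | ~S) forces H = True.
  then (E | ~S) forces E = True.
  then (~A | ~H) forces A = False.
  then (~E | ~G) forces G = False.
  then (A | ~C | U) forces C = False.
Set Q = True.
All clauses satisfied.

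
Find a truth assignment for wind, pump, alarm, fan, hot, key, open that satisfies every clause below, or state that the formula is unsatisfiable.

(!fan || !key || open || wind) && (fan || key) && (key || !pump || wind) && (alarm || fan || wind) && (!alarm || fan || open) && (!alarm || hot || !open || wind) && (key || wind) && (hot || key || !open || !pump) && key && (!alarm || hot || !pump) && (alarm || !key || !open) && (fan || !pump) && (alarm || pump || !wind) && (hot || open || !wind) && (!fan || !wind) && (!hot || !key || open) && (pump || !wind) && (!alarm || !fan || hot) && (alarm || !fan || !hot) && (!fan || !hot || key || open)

wind: False; pump: True; alarm: True; fan: True; hot: True; key: True; open: True

Unit clause (key) forces key = True.
Try wind = True:
  (!fan || !wind) forces fan = False.
  (fan || !pump) forces pump = False.
  clause (pump || !wind) is falsified — backtrack.
So wind = False.
Set pump = True.
  then (fan || !pump) forces fan = True.
  then (!fan || !key || open || wind) forces open = True.
  then (alarm || !key || !open) forces alarm = True.
  then (!alarm || !fan || hot) forces hot = True.
All clauses satisfied.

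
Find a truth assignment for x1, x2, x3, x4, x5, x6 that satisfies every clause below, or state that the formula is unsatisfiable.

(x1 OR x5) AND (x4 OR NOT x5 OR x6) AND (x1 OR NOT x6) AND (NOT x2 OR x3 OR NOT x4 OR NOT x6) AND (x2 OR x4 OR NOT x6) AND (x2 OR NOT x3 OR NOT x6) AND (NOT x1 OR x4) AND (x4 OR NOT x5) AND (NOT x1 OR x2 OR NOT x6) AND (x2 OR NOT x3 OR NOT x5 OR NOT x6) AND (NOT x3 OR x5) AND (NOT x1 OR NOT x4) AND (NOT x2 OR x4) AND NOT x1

x1=F; x2=T; x3=F; x4=T; x5=T; x6=F

Unit clause (NOT x1) forces x1 = False.
In (x1 OR x5) only x5 is left, so x5 = True.
In (x1 OR NOT x6) only NOT x6 is left, so x6 = False.
In (x4 OR NOT x5) only x4 is left, so x4 = True.
Set x2 = True.
Set x3 = False.
All clauses satisfied.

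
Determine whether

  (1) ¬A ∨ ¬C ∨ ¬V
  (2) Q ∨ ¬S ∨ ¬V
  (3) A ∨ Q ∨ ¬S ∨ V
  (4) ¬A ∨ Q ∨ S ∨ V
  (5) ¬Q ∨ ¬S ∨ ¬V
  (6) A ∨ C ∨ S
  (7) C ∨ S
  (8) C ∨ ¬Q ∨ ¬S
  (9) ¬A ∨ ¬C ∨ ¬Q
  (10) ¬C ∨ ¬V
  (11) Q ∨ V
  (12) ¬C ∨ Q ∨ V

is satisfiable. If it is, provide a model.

S = False; A = False; Q = True; V = False; C = True

Set S = False.
  then (C ∨ S) forces C = True.
  then (¬C ∨ ¬V) forces V = False.
  then (Q ∨ V) forces Q = True.
  then (¬A ∨ ¬C ∨ ¬Q) forces A = False.
All clauses satisfied.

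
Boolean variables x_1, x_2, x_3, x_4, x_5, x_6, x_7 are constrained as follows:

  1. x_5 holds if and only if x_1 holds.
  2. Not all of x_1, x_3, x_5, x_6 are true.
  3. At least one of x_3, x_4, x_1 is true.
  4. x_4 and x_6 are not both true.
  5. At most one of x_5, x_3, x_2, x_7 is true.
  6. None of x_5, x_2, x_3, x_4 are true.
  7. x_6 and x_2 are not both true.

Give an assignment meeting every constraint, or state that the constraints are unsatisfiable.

Unsatisfiable — no assignment works.

Case x_3 = True:
  Constraint (6) is violated (x_3=T) — contradiction.
Case x_3 = False:
  (6) forces x_5 = False.
  (1) with x_5=F forces x_1 = False.
  (3) with x_3=F, x_1=F forces x_4 = True.
  Constraint (6) is violated (x_4=T) — contradiction.
Both cases fail — unsatisfiable.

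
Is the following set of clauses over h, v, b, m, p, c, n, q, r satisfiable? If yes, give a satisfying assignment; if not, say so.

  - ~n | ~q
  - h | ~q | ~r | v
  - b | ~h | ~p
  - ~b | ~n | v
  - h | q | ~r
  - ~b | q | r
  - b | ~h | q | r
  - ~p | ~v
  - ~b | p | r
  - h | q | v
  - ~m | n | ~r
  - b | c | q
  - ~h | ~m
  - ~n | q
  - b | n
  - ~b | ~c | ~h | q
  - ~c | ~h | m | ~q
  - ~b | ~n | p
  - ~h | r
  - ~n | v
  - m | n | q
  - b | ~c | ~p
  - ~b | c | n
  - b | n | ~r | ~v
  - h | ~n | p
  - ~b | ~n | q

h=F, v=F, b=T, m=T, p=T, c=T, n=F, q=T, r=F

Set h = False.
Set v = False.
  then (h | q | v) forces q = True.
  then (~n | v) forces n = False.
  then (h | ~q | ~r | v) forces r = False.
  then (b | n) forces b = True.
  then (~b | c | n) forces c = True.
  then (~b | p | r) forces p = True.
Set m = True.
All clauses satisfied.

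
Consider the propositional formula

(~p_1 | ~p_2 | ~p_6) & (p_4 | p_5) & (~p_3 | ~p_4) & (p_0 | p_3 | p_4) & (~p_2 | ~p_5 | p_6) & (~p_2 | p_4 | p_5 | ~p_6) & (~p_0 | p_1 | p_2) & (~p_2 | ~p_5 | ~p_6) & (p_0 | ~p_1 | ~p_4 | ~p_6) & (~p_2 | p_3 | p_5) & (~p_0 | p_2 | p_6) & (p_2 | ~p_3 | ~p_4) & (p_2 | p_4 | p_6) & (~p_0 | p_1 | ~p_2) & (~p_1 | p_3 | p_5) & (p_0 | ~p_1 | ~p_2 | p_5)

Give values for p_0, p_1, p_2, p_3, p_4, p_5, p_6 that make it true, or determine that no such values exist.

p_0 = False; p_1 = False; p_2 = False; p_3 = False; p_4 = True; p_5 = True; p_6 = False

Set p_0 = False.
Set p_1 = False.
Set p_2 = False.
Set p_3 = False.
  then (p_0 | p_3 | p_4) forces p_4 = True.
Set p_5 = True.
Set p_6 = False.
All clauses satisfied.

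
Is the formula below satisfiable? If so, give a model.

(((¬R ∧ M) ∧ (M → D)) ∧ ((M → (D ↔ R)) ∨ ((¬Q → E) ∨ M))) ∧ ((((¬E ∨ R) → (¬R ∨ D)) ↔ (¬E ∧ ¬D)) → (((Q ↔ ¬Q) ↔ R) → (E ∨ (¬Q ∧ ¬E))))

E = True, R = False, M = True, D = True, Q = False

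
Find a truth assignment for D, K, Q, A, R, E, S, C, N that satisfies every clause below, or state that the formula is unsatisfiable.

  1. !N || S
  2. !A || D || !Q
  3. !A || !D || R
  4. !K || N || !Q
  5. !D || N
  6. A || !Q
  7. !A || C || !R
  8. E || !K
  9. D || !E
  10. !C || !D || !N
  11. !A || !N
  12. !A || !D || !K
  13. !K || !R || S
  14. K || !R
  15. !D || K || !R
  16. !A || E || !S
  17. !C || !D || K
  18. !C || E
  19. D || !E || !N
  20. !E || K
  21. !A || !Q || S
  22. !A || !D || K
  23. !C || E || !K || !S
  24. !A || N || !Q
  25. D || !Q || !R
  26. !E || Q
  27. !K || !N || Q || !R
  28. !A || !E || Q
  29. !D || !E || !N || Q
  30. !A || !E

Set D = False.
  then (D || !E) forces E = False.
  then (!C || E) forces C = False.
  then (E || !K) forces K = False.
  then (K || !R) forces R = False.
Set Q = False.
Set A = False.
Set S = False.
  then (!N || S) forces N = False.
All clauses satisfied.

D = False; K = False; Q = False; A = False; R = False; E = False; S = False; C = False; N = False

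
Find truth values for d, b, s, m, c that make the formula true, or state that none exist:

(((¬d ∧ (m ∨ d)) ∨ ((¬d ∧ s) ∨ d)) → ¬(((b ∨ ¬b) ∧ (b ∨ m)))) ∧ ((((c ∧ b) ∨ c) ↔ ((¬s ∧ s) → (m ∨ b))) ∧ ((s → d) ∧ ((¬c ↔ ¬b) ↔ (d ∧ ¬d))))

d = True, b = False, s = False, m = False, c = True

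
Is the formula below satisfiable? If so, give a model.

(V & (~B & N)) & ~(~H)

V: True; B: False; N: True; H: True

  V & (~B & N) = True
    ~B & N = True
      ~B = True
  ~(~H) = True
    ~H = False
Both conjuncts True, so the formula holds.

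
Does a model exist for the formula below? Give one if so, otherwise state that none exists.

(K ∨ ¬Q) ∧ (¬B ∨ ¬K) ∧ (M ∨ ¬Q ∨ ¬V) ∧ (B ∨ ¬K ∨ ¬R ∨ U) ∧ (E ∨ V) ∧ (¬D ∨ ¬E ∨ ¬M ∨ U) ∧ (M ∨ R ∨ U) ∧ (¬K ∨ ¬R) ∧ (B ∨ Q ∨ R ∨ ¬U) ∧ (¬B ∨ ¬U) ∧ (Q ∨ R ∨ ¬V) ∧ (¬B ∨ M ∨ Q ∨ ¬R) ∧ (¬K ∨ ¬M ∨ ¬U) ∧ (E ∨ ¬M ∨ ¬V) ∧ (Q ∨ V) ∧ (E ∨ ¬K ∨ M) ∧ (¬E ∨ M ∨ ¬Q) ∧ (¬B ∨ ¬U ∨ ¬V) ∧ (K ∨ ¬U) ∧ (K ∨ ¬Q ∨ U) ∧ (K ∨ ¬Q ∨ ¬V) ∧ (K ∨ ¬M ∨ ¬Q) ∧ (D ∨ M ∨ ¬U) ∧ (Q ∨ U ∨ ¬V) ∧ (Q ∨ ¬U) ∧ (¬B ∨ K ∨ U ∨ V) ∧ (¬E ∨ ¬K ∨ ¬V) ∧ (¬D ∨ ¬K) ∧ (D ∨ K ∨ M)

Try B = True:
  (¬B ∨ ¬K) forces K = False.
  (K ∨ ¬Q) forces Q = False.
  (¬B ∨ ¬U) forces U = False.
  (Q ∨ V) forces V = True.
  clause (Q ∨ U ∨ ¬V) is falsified — backtrack.
So B = False.
Set R = False.
Set V = False.
  then (E ∨ V) forces E = True.
  then (Q ∨ V) forces Q = True.
  then (¬E ∨ M ∨ ¬Q) forces M = True.
  then (K ∨ ¬M ∨ ¬Q) forces K = True.
  then (¬D ∨ ¬K) forces D = False.
  then (¬K ∨ ¬M ∨ ¬U) forces U = False.
All clauses satisfied.

B=F; R=F; V=F; K=T; E=T; M=T; Q=T; U=F; D=F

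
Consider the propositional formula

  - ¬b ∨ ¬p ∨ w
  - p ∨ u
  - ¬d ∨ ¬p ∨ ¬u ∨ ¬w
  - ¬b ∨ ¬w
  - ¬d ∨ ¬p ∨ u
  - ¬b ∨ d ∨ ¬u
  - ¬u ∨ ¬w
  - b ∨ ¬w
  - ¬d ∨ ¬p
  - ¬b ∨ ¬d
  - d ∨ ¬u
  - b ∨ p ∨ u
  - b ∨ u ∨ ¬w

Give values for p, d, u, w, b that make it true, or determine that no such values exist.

p=F, d=T, u=T, w=F, b=F

Set p = False.
  then (p ∨ u) forces u = True.
  then (¬u ∨ ¬w) forces w = False.
  then (d ∨ ¬u) forces d = True.
  then (¬b ∨ ¬d) forces b = False.
All clauses satisfied.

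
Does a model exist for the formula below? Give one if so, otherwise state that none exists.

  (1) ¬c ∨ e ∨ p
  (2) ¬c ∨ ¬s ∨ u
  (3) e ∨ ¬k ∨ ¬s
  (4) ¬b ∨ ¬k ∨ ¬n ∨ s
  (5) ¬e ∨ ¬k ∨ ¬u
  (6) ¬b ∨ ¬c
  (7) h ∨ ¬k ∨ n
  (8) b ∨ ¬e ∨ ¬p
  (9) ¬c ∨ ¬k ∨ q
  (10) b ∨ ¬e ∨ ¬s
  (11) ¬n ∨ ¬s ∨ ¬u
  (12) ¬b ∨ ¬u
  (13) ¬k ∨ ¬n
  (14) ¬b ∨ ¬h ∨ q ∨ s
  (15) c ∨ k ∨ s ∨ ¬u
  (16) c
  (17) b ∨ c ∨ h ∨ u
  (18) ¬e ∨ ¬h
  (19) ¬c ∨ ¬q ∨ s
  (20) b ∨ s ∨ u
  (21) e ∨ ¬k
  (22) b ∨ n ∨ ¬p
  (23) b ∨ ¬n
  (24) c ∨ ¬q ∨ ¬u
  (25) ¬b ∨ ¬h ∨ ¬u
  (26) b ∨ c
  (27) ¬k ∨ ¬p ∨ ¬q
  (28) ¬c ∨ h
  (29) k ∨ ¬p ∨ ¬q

Case c = True:
  (¬b ∨ ¬c) forces b = False.
  (b ∨ ¬n) forces n = False.
  (b ∨ n ∨ ¬p) forces p = False.
  (¬c ∨ e ∨ p) forces e = True.
  (b ∨ ¬e ∨ ¬s) forces s = False.
  (¬e ∨ ¬h) forces h = False.
  Clause (¬c ∨ h) is falsified — contradiction.
Case c = False:
  Clause (c) is falsified — contradiction.
Both cases fail, so the formula is unsatisfiable.

Unsatisfiable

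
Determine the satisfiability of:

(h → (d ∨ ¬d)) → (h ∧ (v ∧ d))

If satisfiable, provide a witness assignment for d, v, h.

d: True, v: True, h: True

  (h → (d ∨ ¬d)) → (h ∧ (v ∧ d)) = True
    h → (d ∨ ¬d) = True
      d ∨ ¬d = True
        ¬d = False
    h ∧ (v ∧ d) = True
      v ∧ d = True
The formula evaluates to True.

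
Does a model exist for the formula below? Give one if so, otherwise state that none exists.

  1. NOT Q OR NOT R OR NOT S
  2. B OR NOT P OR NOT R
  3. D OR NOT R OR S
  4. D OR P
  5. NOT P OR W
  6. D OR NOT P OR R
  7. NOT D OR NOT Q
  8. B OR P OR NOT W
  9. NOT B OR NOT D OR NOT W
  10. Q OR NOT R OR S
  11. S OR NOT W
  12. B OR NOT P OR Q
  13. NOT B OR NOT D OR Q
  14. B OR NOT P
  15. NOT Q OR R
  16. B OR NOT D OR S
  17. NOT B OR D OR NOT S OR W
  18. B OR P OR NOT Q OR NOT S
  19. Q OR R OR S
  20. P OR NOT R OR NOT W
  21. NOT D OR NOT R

B = False; S = True; W = False; Q = False; R = False; P = False; D = True

Set B = False.
  then (B OR NOT P) forces P = False.
  then (D OR P) forces D = True.
  then (NOT D OR NOT Q) forces Q = False.
  then (B OR P OR NOT W) forces W = False.
  then (B OR NOT D OR S) forces S = True.
  then (NOT D OR NOT R) forces R = False.
All clauses satisfied.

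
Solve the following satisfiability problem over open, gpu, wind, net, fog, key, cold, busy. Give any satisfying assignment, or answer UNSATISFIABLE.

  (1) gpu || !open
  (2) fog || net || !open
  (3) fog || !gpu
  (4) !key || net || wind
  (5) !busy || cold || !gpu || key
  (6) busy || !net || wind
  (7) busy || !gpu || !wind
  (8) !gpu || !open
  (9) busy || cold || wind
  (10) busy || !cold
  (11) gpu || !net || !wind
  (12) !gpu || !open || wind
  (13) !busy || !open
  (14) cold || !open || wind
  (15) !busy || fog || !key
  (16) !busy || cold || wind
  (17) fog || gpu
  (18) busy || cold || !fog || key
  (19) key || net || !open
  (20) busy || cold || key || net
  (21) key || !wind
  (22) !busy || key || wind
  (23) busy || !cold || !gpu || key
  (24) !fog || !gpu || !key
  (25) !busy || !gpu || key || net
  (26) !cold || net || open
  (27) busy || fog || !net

Try open = True:
  (gpu || !open) forces gpu = True.
  clause (!gpu || !open) is falsified — backtrack.
So open = False.
Set gpu = False.
  then (fog || gpu) forces fog = True.
Set wind = True.
  then (gpu || !net || !wind) forces net = False.
  then (key || !wind) forces key = True.
  then (!cold || net || open) forces cold = False.
Set busy = True.
All clauses satisfied.

open: False, gpu: False, wind: True, net: False, fog: True, key: True, cold: False, busy: True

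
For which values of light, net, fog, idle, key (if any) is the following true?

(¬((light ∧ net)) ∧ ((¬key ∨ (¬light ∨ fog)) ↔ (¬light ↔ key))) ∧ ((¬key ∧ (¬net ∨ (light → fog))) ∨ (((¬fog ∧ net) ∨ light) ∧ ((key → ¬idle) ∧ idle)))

light=T, net=F, fog=F, idle=F, key=F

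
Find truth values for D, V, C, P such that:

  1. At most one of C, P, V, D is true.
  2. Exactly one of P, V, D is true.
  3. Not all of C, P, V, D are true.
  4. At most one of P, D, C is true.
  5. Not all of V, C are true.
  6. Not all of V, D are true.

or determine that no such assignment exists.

D = True, V = False, C = False, P = False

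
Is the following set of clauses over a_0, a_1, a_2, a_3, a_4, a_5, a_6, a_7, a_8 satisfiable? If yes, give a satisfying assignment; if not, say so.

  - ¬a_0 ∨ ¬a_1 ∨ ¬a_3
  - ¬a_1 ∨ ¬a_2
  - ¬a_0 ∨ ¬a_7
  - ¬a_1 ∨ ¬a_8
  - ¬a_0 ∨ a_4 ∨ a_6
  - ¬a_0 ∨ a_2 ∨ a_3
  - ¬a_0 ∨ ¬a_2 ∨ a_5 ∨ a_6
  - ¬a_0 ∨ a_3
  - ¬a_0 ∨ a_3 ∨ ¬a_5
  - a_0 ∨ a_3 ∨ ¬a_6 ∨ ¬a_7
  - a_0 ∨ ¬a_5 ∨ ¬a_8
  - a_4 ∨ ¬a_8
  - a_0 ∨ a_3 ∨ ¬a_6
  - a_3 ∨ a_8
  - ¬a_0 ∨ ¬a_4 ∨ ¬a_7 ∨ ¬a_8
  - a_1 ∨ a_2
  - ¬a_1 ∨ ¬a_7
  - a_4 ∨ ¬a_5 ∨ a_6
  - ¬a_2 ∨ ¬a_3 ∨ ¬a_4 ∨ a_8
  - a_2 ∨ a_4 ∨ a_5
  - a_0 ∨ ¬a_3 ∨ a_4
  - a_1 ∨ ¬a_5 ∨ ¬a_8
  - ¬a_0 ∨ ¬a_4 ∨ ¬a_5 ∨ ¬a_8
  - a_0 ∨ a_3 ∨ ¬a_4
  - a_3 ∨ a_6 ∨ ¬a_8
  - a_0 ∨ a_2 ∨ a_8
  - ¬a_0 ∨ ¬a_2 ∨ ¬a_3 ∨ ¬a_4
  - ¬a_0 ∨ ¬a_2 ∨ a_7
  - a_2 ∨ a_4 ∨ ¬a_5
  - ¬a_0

a_0: False, a_1: False, a_2: True, a_3: True, a_4: True, a_5: False, a_6: True, a_7: False, a_8: True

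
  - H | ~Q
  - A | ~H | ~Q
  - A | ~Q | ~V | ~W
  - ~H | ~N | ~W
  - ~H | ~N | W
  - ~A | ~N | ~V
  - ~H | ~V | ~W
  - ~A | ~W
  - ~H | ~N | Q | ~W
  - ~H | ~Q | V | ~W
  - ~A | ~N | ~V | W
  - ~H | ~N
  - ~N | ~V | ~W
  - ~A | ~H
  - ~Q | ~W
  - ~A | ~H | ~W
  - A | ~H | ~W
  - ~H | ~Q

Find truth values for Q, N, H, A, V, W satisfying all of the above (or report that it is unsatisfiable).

Try Q = True:
  (H | ~Q) forces H = True.
  clause (~H | ~Q) is falsified — backtrack.
So Q = False.
Set N = True.
  then (~H | ~N) forces H = False.
Set A = True.
  then (~A | ~N | ~V) forces V = False.
  then (~A | ~W) forces W = False.
All clauses satisfied.

Q=F, N=T, H=F, A=T, V=F, W=F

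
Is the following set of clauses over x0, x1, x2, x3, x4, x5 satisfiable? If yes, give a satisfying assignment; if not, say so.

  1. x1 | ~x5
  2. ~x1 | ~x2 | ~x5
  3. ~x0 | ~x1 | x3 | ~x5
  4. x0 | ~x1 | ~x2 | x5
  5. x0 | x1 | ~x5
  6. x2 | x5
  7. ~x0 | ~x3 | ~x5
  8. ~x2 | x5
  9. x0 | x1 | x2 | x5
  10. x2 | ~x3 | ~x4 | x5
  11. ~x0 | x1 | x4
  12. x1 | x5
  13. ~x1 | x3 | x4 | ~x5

x0 = False; x1 = True; x2 = False; x3 = False; x4 = True; x5 = True

Set x0 = False.
Set x1 = True.
Try x2 = True:
  (~x1 | ~x2 | ~x5) forces x5 = False.
  clause (x0 | ~x1 | ~x2 | x5) is falsified — backtrack.
So x2 = False.
  then (x2 | x5) forces x5 = True.
Set x3 = False.
  then (~x1 | x3 | x4 | ~x5) forces x4 = True.
All clauses satisfied.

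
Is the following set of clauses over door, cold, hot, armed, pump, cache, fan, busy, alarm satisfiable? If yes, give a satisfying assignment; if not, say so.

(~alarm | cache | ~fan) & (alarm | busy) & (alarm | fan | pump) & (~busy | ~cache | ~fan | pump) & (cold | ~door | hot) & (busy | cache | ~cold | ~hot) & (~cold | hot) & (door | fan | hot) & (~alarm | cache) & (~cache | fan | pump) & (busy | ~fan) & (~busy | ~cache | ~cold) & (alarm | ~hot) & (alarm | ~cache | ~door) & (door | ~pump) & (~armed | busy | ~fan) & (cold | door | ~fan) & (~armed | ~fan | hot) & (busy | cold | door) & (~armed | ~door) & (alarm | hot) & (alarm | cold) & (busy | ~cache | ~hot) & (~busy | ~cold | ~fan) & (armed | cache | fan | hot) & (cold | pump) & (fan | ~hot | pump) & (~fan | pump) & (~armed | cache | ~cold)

door = True, cold = False, hot = True, armed = False, pump = True, cache = True, fan = True, busy = True, alarm = True

Set door = True.
  then (~armed | ~door) forces armed = False.
Set cold = False.
  then (cold | ~door | hot) forces hot = True.
  then (alarm | ~hot) forces alarm = True.
  then (cold | pump) forces pump = True.
  then (~alarm | cache) forces cache = True.
  then (busy | ~cache | ~hot) forces busy = True.
Set fan = True.
All clauses satisfied.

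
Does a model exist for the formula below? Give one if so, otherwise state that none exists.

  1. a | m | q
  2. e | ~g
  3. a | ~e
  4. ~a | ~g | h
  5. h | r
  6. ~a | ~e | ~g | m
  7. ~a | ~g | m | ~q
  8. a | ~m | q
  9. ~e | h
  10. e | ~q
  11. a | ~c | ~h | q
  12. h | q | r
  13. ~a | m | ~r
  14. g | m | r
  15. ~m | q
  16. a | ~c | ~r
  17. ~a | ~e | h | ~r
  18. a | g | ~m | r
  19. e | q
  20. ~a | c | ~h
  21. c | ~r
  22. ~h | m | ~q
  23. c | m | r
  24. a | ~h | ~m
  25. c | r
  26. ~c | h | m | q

Set m = True.
  then (~m | q) forces q = True.
  then (e | ~q) forces e = True.
  then (a | ~e) forces a = True.
  then (~e | h) forces h = True.
  then (~a | c | ~h) forces c = True.
Set r = False.
Set g = False.
All clauses satisfied.

m: True, c: True, r: False, q: True, a: True, e: True, g: False, h: True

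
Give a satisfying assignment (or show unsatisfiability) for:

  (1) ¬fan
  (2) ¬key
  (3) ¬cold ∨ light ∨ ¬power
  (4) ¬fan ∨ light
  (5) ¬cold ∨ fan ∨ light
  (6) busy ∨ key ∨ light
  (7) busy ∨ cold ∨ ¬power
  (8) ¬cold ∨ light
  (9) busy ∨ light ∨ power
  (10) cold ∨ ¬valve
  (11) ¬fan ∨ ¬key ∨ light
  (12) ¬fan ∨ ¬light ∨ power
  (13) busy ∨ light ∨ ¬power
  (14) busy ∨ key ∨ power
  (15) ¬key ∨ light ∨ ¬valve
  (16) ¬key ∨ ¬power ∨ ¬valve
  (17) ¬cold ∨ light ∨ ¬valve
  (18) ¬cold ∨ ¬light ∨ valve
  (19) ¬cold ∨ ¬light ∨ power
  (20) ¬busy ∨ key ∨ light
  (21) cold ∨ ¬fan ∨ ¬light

key = False, power = True, cold = True, valve = True, fan = False, light = True, busy = False

Unit clause (¬fan) forces fan = False.
Unit clause (¬key) forces key = False.
Set power = True.
Set cold = True.
  then (¬cold ∨ light ∨ ¬power) forces light = True.
  then (¬cold ∨ ¬light ∨ valve) forces valve = True.
Set busy = False.
All clauses satisfied.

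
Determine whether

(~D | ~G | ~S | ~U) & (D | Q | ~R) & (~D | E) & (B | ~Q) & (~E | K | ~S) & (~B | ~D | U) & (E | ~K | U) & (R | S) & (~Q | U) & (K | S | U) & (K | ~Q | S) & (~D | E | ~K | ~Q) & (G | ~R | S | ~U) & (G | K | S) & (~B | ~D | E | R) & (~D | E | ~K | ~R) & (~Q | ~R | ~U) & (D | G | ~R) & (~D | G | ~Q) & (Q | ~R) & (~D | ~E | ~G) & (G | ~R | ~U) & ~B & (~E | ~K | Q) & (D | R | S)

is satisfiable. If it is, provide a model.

Unit clause (~B) forces B = False.
In (B | ~Q) only ~Q is left, so Q = False.
In (Q | ~R) only ~R is left, so R = False.
In (R | S) only S is left, so S = True.
Set G = True.
Try E = True:
  (~E | K | ~S) forces K = True.
  clause (~E | ~K | Q) is falsified — backtrack.
So E = False.
  then (~D | E) forces D = False.
Set K = False.
Set U = True.
All clauses satisfied.

Q = False, R = False, B = False, S = True, G = True, E = False, K = False, D = False, U = True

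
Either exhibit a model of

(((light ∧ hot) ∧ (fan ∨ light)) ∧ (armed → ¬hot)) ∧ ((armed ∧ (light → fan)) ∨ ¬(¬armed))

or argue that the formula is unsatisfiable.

No satisfying assignment exists.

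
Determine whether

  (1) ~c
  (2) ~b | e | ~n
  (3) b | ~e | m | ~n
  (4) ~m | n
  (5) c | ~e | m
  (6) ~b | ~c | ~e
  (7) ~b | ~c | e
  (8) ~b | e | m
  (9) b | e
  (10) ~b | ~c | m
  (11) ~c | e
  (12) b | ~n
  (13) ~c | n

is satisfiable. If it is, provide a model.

Unit clause (~c) forces c = False.
Set e = True.
  then (c | ~e | m) forces m = True.
  then (~m | n) forces n = True.
  then (b | ~n) forces b = True.
All clauses satisfied.

e=T, b=T, m=T, n=T, c=F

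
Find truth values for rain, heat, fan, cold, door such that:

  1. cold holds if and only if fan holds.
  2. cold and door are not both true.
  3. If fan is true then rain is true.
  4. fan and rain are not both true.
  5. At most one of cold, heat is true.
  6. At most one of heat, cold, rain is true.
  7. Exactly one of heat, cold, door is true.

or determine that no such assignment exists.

rain = True, heat = False, fan = False, cold = False, door = True

  (1) cold=F, fan=F — same ✓
  (2) cold=F, door=T — not both ✓
  (3) fan=F ⇒ rain: vacuous ✓
  (4) fan=F, rain=T — not both ✓
  (5) {cold, heat}: 0 true — at most one ✓
  (6) {heat, cold, rain}: 1 true — at most one ✓
  (7) {heat, cold, door}: 1 true — exactly one ✓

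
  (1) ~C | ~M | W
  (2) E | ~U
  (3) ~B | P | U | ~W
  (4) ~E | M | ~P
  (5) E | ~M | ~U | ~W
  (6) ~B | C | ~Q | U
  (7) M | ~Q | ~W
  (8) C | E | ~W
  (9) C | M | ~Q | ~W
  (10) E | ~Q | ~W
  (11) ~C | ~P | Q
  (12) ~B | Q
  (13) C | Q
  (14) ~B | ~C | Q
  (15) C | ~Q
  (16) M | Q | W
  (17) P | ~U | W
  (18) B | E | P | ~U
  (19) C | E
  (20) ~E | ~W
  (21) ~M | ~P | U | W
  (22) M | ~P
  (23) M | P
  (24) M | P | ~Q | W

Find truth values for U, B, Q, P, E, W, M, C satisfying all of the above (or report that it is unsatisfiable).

U: False; B: False; Q: False; P: False; E: False; W: True; M: True; C: True

Set U = False.
Set B = False.
Set Q = False.
  then (C | Q) forces C = True.
  then (~C | ~P | Q) forces P = False.
  then (M | P) forces M = True.
  then (~C | ~M | W) forces W = True.
  then (~E | ~W) forces E = False.
All clauses satisfied.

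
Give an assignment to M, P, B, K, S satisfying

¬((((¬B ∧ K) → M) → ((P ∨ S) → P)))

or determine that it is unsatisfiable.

M=F, P=F, B=F, K=F, S=T

  ¬((((¬B ∧ K) → M) → ((P ∨ S) → P))) = True
    ((¬B ∧ K) → M) → ((P ∨ S) → P) = False
      (¬B ∧ K) → M = True
        ¬B ∧ K = False
          ¬B = True
      (P ∨ S) → P = False
        P ∨ S = True
The formula evaluates to True.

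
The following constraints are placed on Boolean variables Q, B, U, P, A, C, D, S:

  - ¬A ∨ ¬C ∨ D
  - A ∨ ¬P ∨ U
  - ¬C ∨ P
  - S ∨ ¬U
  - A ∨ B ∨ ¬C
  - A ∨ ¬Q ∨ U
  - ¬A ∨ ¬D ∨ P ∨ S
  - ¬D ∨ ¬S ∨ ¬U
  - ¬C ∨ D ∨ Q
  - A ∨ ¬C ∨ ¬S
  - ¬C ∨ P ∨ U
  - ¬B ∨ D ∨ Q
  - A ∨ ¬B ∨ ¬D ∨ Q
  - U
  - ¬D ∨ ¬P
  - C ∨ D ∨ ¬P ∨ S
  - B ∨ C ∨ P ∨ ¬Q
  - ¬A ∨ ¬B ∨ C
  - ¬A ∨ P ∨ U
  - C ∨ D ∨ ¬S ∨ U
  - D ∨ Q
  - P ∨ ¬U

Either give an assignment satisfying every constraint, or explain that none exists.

Q: True, B: False, U: True, P: True, A: False, C: False, D: False, S: True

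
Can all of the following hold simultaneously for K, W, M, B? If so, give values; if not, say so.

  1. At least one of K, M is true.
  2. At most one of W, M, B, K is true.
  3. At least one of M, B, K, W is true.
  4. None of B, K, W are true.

K = False; W = False; M = True; B = False

  (1) {K, M}: 1 true — at least one ✓
  (2) {W, M, B, K}: 1 true — at most one ✓
  (3) {M, B, K, W}: 1 true — at least one ✓
  (4) {B, K, W}: 0 true — none ✓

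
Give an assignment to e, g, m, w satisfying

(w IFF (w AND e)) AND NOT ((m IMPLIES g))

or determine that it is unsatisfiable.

e=F, g=F, m=T, w=F

  w IFF (w AND e) = True
    w AND e = False
  NOT ((m IMPLIES g)) = True
    m IMPLIES g = False
Both conjuncts True, so the formula holds.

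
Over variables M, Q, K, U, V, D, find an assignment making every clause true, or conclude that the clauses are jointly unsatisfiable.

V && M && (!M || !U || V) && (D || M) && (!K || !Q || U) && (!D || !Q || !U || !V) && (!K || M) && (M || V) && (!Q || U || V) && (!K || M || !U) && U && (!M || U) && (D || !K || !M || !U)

Unit clause (V) forces V = True.
Unit clause (M) forces M = True.
Unit clause (U) forces U = True.
Set Q = False.
Set K = False.
Set D = False.
All clauses satisfied.

M = True; Q = False; K = False; U = True; V = True; D = False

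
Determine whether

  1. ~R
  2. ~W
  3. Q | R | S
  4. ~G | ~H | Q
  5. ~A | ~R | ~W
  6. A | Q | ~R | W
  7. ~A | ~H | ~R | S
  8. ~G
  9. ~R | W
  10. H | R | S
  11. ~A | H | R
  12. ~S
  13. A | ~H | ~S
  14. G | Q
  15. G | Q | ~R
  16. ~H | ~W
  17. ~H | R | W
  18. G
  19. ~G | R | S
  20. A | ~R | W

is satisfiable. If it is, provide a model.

Case G = True:
  Clause (~G) is falsified — contradiction.
Case G = False:
  Clause (G) is falsified — contradiction.
Both cases fail, so the formula is unsatisfiable.

The formula is unsatisfiable.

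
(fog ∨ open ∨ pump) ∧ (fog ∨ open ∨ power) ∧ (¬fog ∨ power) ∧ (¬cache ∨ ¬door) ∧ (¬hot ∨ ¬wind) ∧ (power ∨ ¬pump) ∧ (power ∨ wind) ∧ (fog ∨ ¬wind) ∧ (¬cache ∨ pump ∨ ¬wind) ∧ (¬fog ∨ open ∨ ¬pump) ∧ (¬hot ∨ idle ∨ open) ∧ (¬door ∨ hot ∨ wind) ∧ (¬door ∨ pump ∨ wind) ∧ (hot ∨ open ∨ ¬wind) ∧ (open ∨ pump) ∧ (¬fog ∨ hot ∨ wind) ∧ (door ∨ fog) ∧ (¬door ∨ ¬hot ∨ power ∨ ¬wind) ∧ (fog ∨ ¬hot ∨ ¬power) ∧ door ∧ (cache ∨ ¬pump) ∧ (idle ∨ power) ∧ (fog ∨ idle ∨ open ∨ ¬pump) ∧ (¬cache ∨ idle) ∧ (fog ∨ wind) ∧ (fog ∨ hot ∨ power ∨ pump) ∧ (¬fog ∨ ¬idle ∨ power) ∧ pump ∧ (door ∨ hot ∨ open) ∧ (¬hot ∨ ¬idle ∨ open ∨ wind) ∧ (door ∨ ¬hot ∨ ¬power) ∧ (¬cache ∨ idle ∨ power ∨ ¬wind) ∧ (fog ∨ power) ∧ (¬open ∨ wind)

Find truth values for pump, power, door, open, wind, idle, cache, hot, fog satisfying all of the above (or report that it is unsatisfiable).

Case door = True:
  (¬cache ∨ ¬door) forces cache = False.
  (cache ∨ ¬pump) forces pump = False.
  Clause (pump) is falsified — contradiction.
Case door = False:
  Clause (door) is falsified — contradiction.
Both cases fail, so the formula is unsatisfiable.

UNSATISFIABLE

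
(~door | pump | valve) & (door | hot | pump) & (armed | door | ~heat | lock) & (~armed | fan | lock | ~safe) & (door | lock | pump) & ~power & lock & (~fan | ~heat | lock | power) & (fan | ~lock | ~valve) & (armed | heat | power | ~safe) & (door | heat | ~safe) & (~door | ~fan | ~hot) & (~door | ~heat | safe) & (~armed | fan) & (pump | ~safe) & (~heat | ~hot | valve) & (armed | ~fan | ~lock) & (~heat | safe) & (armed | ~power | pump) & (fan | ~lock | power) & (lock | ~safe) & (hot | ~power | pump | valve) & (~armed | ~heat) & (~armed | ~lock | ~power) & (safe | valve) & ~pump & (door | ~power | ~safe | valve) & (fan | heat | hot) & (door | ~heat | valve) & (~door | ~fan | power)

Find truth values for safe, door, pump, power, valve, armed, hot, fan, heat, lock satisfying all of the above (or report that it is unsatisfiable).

safe=F, door=F, pump=F, power=F, valve=T, armed=T, hot=T, fan=T, heat=F, lock=T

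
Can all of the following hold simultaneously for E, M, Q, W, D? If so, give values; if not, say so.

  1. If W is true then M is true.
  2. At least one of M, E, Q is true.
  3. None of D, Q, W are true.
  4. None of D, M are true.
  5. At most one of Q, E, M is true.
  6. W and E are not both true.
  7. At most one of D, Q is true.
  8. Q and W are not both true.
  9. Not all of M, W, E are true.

E = True; M = False; Q = False; W = False; D = False

  (1) W=F ⇒ M: vacuous ✓
  (2) {M, E, Q}: 1 true — at least one ✓
  (3) {D, Q, W}: 0 true — none ✓
  (4) {D, M}: 0 true — none ✓
  (5) {Q, E, M}: 1 true — at most one ✓
  (6) W=F, E=T — not both ✓
  (7) {D, Q}: 0 true — at most one ✓
  (8) Q=F, W=F — not both ✓
  (9) {M, W, E}: 1/3 true — not all ✓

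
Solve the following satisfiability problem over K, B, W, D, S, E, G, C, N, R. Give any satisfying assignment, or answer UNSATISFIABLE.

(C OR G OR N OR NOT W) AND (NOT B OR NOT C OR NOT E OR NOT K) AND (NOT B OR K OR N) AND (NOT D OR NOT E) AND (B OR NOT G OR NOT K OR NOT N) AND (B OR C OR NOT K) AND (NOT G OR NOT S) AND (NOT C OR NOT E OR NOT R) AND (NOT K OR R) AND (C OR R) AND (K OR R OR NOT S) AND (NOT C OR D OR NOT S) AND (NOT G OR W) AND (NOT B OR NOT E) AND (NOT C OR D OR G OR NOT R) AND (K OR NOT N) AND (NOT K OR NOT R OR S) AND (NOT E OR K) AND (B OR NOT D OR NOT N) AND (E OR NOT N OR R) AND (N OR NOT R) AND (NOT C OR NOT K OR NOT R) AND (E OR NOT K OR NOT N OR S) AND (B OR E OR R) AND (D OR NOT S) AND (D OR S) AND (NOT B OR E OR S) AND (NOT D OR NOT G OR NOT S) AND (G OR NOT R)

Case K = True:
  (NOT K OR R) forces R = True.
  (NOT K OR NOT R OR S) forces S = True.
  (NOT G OR NOT S) forces G = False.
  Clause (G OR NOT R) is falsified — contradiction.
Case K = False:
  (K OR NOT N) forces N = False.
  (NOT B OR K OR N) forces B = False.
  (NOT E OR K) forces E = False.
  (N OR NOT R) forces R = False.
  Clause (B OR E OR R) is falsified — contradiction.
Both cases fail, so the formula is unsatisfiable.

The formula is unsatisfiable.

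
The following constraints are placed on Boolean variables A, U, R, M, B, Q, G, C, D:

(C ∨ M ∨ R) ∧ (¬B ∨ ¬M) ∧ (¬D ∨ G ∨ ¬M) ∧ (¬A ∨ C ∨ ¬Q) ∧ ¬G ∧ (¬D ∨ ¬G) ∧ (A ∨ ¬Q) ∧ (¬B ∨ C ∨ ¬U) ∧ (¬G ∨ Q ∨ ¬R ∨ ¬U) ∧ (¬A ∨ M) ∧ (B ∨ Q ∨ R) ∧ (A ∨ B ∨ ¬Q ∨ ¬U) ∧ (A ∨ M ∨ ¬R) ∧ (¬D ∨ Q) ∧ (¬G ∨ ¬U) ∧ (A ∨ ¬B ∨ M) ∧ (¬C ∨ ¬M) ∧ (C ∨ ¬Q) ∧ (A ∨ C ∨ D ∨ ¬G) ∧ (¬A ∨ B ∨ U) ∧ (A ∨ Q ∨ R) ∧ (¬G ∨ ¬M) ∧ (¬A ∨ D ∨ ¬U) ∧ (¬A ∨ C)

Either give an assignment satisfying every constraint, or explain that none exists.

Unit clause (¬G) forces G = False.
Set A = False.
  then (A ∨ ¬Q) forces Q = False.
  then (¬D ∨ Q) forces D = False.
  then (A ∨ Q ∨ R) forces R = True.
  then (A ∨ M ∨ ¬R) forces M = True.
  then (¬C ∨ ¬M) forces C = False.
  then (¬B ∨ ¬M) forces B = False.
Set U = True.
All clauses satisfied.

A = False; U = True; R = True; M = True; B = False; Q = False; G = False; C = False; D = False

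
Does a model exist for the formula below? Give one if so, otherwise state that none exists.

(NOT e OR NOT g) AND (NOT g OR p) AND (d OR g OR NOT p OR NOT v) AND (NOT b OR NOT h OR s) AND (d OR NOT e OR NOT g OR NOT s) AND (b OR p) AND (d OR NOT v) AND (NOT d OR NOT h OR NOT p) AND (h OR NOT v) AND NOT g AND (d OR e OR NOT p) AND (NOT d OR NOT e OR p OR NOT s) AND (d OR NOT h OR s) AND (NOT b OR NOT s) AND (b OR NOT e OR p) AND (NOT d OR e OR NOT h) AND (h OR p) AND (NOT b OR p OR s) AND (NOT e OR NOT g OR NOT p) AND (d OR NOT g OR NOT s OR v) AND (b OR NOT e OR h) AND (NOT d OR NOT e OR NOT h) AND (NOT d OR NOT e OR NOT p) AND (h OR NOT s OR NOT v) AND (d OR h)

s = False, d = True, v = False, g = False, h = False, e = False, p = True, b = True

Unit clause (NOT g) forces g = False.
Set s = False.
Set d = True.
Try v = True:
  (h OR NOT v) forces h = True.
  (NOT b OR NOT h OR s) forces b = False.
  (b OR p) forces p = True.
  clause (NOT d OR NOT h OR NOT p) is falsified — backtrack.
So v = False.
Set h = False.
  then (h OR p) forces p = True.
  then (NOT d OR NOT e OR NOT p) forces e = False.
Set b = True.
All clauses satisfied.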